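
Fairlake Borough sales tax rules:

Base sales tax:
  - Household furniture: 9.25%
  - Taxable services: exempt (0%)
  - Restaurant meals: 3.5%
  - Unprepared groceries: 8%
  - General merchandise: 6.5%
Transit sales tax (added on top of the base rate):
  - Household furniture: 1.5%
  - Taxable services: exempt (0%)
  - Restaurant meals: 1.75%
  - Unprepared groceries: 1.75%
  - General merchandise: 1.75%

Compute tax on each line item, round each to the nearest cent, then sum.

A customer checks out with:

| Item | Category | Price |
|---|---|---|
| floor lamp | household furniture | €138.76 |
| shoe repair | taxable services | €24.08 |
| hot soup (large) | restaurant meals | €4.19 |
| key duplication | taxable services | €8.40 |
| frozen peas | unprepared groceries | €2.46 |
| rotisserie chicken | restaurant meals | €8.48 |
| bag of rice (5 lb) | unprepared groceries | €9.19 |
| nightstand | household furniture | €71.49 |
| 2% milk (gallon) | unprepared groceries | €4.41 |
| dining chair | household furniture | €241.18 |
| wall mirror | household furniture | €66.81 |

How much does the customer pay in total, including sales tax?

€637.41

Floor lamp €138.76: household furniture → 9.25% + 1.5% transit = 10.75% → €14.92
Shoe repair €24.08: taxable services → 0% + 0% transit = 0% → €0.00
Hot soup (large) €4.19: restaurant meals → 3.5% + 1.75% transit = 5.25% → €0.22
Key duplication €8.40: taxable services → 0% + 0% transit = 0% → €0.00
Frozen peas €2.46: unprepared groceries → 8% + 1.75% transit = 9.75% → €0.24
Rotisserie chicken €8.48: restaurant meals → 3.5% + 1.75% transit = 5.25% → €0.45
Bag of rice (5 lb) €9.19: unprepared groceries → 8% + 1.75% transit = 9.75% → €0.90
Nightstand €71.49: household furniture → 9.25% + 1.5% transit = 10.75% → €7.69
2% milk (gallon) €4.41: unprepared groceries → 8% + 1.75% transit = 9.75% → €0.43
Dining chair €241.18: household furniture → 9.25% + 1.5% transit = 10.75% → €25.93
Wall mirror €66.81: household furniture → 9.25% + 1.5% transit = 10.75% → €7.18
Subtotal = €579.45; tax = €57.96; total due = €637.41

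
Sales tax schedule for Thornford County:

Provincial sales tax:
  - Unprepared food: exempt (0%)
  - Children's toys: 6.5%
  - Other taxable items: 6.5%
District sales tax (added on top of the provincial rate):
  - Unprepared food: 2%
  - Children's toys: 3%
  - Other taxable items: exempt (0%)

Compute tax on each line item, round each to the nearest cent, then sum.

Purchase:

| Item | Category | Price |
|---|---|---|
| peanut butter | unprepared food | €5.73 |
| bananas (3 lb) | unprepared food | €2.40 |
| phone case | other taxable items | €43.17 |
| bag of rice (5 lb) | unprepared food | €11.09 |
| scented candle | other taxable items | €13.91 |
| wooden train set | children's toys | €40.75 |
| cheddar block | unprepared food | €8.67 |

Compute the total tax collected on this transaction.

€8.13

Peanut butter €5.73: unprepared food → 0% + 2% district = 2% → €0.11
Bananas (3 lb) €2.40: unprepared food → 0% + 2% district = 2% → €0.05
Phone case €43.17: other taxable items → 6.5% + 0% district = 6.5% → €2.81
Bag of rice (5 lb) €11.09: unprepared food → 0% + 2% district = 2% → €0.22
Scented candle €13.91: other taxable items → 6.5% + 0% district = 6.5% → €0.90
Wooden train set €40.75: children's toys → 6.5% + 3% district = 9.5% → €3.87
Cheddar block €8.67: unprepared food → 0% + 2% district = 2% → €0.17
Total tax = €0.11 + €0.05 + €2.81 + €0.22 + €0.90 + €3.87 + €0.17 = €8.13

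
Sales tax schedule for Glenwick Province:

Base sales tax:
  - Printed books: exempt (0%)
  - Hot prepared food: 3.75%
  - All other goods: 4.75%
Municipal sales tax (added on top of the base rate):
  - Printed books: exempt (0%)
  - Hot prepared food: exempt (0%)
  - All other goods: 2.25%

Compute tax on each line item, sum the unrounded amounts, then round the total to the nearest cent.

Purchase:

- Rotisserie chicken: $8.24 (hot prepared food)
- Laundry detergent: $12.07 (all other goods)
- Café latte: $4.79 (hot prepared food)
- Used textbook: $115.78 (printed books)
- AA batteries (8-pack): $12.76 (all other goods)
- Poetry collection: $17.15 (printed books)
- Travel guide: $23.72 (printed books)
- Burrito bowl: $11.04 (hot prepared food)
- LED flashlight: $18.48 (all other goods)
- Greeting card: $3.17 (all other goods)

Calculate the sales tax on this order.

$4.16

Rotisserie chicken $8.24: hot prepared food → 3.75% + 0% municipal = 3.75% → $0.309
Laundry detergent $12.07: all other goods → 4.75% + 2.25% municipal = 7% → $0.8449
Café latte $4.79: hot prepared food → 3.75% + 0% municipal = 3.75% → $0.179625
Used textbook $115.78: printed books → 0% + 0% municipal = 0% → $0.00
AA batteries (8-pack) $12.76: all other goods → 4.75% + 2.25% municipal = 7% → $0.8932
Poetry collection $17.15: printed books → 0% + 0% municipal = 0% → $0.00
Travel guide $23.72: printed books → 0% + 0% municipal = 0% → $0.00
Burrito bowl $11.04: hot prepared food → 3.75% + 0% municipal = 3.75% → $0.414
LED flashlight $18.48: all other goods → 4.75% + 2.25% municipal = 7% → $1.2936
Greeting card $3.17: all other goods → 4.75% + 2.25% municipal = 7% → $0.2219
Unrounded tax sum = $4.156225 → $4.16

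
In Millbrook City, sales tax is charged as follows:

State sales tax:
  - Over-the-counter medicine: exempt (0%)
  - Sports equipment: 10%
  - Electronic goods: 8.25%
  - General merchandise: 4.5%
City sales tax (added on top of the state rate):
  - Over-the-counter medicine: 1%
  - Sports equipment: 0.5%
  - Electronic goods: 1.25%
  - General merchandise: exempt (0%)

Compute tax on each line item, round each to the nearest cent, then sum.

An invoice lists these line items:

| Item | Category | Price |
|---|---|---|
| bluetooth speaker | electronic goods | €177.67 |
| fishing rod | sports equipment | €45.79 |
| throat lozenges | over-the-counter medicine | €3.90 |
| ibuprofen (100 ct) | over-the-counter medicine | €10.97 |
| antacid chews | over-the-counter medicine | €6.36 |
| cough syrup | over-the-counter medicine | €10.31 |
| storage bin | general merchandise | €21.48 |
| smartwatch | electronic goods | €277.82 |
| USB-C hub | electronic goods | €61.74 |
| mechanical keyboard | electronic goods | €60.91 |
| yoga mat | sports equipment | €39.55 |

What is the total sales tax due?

Bluetooth speaker €177.67: electronic goods → 8.25% + 1.25% city = 9.5% → €16.88
Fishing rod €45.79: sports equipment → 10% + 0.5% city = 10.5% → €4.81
Throat lozenges €3.90: over-the-counter medicine → 0% + 1% city = 1% → €0.04
Ibuprofen (100 ct) €10.97: over-the-counter medicine → 0% + 1% city = 1% → €0.11
Antacid chews €6.36: over-the-counter medicine → 0% + 1% city = 1% → €0.06
Cough syrup €10.31: over-the-counter medicine → 0% + 1% city = 1% → €0.10
Storage bin €21.48: general merchandise → 4.5% + 0% city = 4.5% → €0.97
Smartwatch €277.82: electronic goods → 8.25% + 1.25% city = 9.5% → €26.39
USB-C hub €61.74: electronic goods → 8.25% + 1.25% city = 9.5% → €5.87
Mechanical keyboard €60.91: electronic goods → 8.25% + 1.25% city = 9.5% → €5.79
Yoga mat €39.55: sports equipment → 10% + 0.5% city = 10.5% → €4.15
Total tax = €16.88 + €4.81 + €0.04 + €0.11 + €0.06 + €0.10 + €0.97 + €26.39 + €5.87 + €5.79 + €4.15 = €65.17

€65.17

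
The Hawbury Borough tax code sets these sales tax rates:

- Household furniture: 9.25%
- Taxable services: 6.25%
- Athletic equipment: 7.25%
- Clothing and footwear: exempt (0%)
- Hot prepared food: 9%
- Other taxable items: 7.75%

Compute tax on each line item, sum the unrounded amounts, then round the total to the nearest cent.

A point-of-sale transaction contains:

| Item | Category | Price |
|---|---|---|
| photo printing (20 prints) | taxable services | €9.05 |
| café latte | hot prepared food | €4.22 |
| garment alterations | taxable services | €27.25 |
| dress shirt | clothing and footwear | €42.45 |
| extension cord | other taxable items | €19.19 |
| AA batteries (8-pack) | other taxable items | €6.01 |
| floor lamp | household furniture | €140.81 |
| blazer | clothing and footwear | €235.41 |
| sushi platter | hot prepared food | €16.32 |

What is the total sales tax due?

€19.10

Photo printing (20 prints) €9.05: taxable services → 6.25% → €0.565625
Café latte €4.22: hot prepared food → 9% → €0.3798
Garment alterations €27.25: taxable services → 6.25% → €1.703125
Dress shirt €42.45: clothing and footwear → 0% → €0.00
Extension cord €19.19: other taxable items → 7.75% → €1.487225
AA batteries (8-pack) €6.01: other taxable items → 7.75% → €0.465775
Floor lamp €140.81: household furniture → 9.25% → €13.024925
Blazer €235.41: clothing and footwear → 0% → €0.00
Sushi platter €16.32: hot prepared food → 9% → €1.4688
Unrounded tax sum = €19.095275 → €19.10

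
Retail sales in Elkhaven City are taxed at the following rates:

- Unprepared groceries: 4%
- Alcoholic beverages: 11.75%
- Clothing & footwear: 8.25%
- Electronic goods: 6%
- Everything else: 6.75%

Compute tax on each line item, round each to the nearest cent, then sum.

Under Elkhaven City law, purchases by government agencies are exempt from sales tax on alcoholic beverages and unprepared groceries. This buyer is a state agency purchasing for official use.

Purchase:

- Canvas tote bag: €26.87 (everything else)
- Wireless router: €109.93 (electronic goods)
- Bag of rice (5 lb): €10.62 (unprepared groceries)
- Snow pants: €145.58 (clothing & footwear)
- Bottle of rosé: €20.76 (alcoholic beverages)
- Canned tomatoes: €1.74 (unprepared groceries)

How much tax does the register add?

Canvas tote bag €26.87: everything else → 6.75% → €1.81
Wireless router €109.93: electronic goods → 6% → €6.60
Bag of rice (5 lb) €10.62: unprepared groceries, buyer-exempt → 0% → €0.00
Snow pants €145.58: clothing & footwear → 8.25% → €12.01
Bottle of rosé €20.76: alcoholic beverages, buyer-exempt → 0% → €0.00
Canned tomatoes €1.74: unprepared groceries, buyer-exempt → 0% → €0.00
Total tax = €1.81 + €6.60 + €12.01 = €20.42

€20.42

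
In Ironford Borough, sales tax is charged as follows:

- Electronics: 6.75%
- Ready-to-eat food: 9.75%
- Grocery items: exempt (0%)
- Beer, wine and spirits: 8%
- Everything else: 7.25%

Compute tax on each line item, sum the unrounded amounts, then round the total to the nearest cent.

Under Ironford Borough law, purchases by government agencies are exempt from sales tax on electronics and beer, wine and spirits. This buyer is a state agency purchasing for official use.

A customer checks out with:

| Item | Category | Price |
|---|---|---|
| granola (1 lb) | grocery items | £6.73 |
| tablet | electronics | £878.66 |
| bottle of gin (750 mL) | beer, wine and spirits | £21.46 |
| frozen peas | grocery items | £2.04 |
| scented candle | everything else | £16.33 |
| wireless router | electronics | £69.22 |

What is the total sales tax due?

£1.18

Granola (1 lb) £6.73: grocery items → 0% → £0.00
Tablet £878.66: electronics, buyer-exempt → 0% → £0.00
Bottle of gin (750 mL) £21.46: beer, wine and spirits, buyer-exempt → 0% → £0.00
Frozen peas £2.04: grocery items → 0% → £0.00
Scented candle £16.33: everything else → 7.25% → £1.183925
Wireless router £69.22: electronics, buyer-exempt → 0% → £0.00
Unrounded tax sum = £1.183925 → £1.18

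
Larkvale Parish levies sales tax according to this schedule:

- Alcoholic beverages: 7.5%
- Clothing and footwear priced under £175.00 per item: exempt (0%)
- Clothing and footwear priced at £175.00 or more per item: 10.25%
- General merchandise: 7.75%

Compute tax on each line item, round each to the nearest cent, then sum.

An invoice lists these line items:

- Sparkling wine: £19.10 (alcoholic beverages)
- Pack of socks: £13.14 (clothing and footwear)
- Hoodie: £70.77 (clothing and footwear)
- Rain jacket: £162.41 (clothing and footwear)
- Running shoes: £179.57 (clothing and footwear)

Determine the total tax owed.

£19.84

Sparkling wine £19.10: alcoholic beverages → 7.5% → £1.43
Pack of socks £13.14: clothing and footwear, under £175.00 → 0% → £0.00
Hoodie £70.77: clothing and footwear, under £175.00 → 0% → £0.00
Rain jacket £162.41: clothing and footwear, under £175.00 → 0% → £0.00
Running shoes £179.57: clothing and footwear, £175.00 or more → 10.25% → £18.41
Total tax = £1.43 + £18.41 = £19.84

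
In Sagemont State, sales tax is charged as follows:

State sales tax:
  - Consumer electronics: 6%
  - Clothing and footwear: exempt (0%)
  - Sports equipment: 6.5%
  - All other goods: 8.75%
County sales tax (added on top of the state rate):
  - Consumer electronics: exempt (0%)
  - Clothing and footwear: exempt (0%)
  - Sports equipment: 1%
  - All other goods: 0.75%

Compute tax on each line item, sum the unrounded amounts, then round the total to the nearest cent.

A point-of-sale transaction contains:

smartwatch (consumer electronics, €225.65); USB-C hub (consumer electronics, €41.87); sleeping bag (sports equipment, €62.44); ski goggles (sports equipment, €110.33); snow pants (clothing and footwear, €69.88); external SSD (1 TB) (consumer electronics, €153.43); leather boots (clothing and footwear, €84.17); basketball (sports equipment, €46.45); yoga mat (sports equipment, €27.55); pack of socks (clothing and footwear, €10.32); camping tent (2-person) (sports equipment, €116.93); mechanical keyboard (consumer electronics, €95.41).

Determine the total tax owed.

Smartwatch €225.65: consumer electronics → 6% + 0% county = 6% → €13.539
USB-C hub €41.87: consumer electronics → 6% + 0% county = 6% → €2.5122
Sleeping bag €62.44: sports equipment → 6.5% + 1% county = 7.5% → €4.683
Ski goggles €110.33: sports equipment → 6.5% + 1% county = 7.5% → €8.27475
Snow pants €69.88: clothing and footwear → 0% + 0% county = 0% → €0.00
External SSD (1 TB) €153.43: consumer electronics → 6% + 0% county = 6% → €9.2058
Leather boots €84.17: clothing and footwear → 0% + 0% county = 0% → €0.00
Basketball €46.45: sports equipment → 6.5% + 1% county = 7.5% → €3.48375
Yoga mat €27.55: sports equipment → 6.5% + 1% county = 7.5% → €2.06625
Pack of socks €10.32: clothing and footwear → 0% + 0% county = 0% → €0.00
Camping tent (2-person) €116.93: sports equipment → 6.5% + 1% county = 7.5% → €8.76975
Mechanical keyboard €95.41: consumer electronics → 6% + 0% county = 6% → €5.7246
Unrounded tax sum = €58.2591 → €58.26

€58.26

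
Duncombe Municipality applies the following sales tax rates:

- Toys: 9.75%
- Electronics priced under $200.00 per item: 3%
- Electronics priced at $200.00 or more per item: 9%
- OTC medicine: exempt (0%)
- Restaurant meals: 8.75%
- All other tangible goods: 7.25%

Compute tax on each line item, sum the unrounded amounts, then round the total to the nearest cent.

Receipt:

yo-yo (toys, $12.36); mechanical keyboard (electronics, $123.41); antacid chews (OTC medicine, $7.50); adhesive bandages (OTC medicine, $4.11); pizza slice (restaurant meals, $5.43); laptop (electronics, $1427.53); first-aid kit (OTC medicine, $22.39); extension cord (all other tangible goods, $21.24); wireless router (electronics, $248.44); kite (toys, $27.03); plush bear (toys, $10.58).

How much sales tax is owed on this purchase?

Yo-yo $12.36: toys → 9.75% → $1.2051
Mechanical keyboard $123.41: electronics, under $200.00 → 3% → $3.7023
Antacid chews $7.50: OTC medicine → 0% → $0.00
Adhesive bandages $4.11: OTC medicine → 0% → $0.00
Pizza slice $5.43: restaurant meals → 8.75% → $0.475125
Laptop $1427.53: electronics, $200.00 or more → 9% → $128.4777
First-aid kit $22.39: OTC medicine → 0% → $0.00
Extension cord $21.24: all other tangible goods → 7.25% → $1.5399
Wireless router $248.44: electronics, $200.00 or more → 9% → $22.3596
Kite $27.03: toys → 9.75% → $2.635425
Plush bear $10.58: toys → 9.75% → $1.03155
Unrounded tax sum = $161.4267 → $161.43

$161.43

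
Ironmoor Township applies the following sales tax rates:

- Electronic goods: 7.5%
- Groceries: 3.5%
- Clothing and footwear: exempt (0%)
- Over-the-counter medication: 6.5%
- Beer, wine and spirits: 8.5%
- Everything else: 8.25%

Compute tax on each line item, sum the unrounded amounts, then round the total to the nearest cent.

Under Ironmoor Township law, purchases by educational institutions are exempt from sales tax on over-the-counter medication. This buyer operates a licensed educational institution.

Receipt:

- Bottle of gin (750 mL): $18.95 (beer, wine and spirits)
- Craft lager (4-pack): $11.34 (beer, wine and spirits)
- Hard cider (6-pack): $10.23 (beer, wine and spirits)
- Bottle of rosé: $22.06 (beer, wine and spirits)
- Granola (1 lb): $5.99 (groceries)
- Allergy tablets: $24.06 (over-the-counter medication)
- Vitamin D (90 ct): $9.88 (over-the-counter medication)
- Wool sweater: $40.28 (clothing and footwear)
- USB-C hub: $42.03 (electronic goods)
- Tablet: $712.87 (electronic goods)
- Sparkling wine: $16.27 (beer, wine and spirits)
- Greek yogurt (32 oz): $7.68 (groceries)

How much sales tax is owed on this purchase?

Bottle of gin (750 mL) $18.95: beer, wine and spirits → 8.5% → $1.61075
Craft lager (4-pack) $11.34: beer, wine and spirits → 8.5% → $0.9639
Hard cider (6-pack) $10.23: beer, wine and spirits → 8.5% → $0.86955
Bottle of rosé $22.06: beer, wine and spirits → 8.5% → $1.8751
Granola (1 lb) $5.99: groceries → 3.5% → $0.20965
Allergy tablets $24.06: over-the-counter medication, buyer-exempt → 0% → $0.00
Vitamin D (90 ct) $9.88: over-the-counter medication, buyer-exempt → 0% → $0.00
Wool sweater $40.28: clothing and footwear → 0% → $0.00
USB-C hub $42.03: electronic goods → 7.5% → $3.15225
Tablet $712.87: electronic goods → 7.5% → $53.46525
Sparkling wine $16.27: beer, wine and spirits → 8.5% → $1.38295
Greek yogurt (32 oz) $7.68: groceries → 3.5% → $0.2688
Unrounded tax sum = $63.7982 → $63.80

$63.80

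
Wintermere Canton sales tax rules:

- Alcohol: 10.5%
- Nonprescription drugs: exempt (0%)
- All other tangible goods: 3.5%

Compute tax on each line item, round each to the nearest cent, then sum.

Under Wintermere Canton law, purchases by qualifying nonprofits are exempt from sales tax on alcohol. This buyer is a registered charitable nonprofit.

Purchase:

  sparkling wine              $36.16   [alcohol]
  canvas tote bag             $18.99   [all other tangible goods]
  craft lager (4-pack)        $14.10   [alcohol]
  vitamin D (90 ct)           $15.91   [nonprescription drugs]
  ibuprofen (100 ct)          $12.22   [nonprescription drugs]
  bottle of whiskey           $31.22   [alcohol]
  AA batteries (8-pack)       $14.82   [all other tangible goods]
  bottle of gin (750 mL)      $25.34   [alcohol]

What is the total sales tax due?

Sparkling wine $36.16: alcohol, buyer-exempt → 0% → $0.00
Canvas tote bag $18.99: all other tangible goods → 3.5% → $0.66
Craft lager (4-pack) $14.10: alcohol, buyer-exempt → 0% → $0.00
Vitamin D (90 ct) $15.91: nonprescription drugs → 0% → $0.00
Ibuprofen (100 ct) $12.22: nonprescription drugs → 0% → $0.00
Bottle of whiskey $31.22: alcohol, buyer-exempt → 0% → $0.00
AA batteries (8-pack) $14.82: all other tangible goods → 3.5% → $0.52
Bottle of gin (750 mL) $25.34: alcohol, buyer-exempt → 0% → $0.00
Total tax = $0.66 + $0.52 = $1.18

$1.18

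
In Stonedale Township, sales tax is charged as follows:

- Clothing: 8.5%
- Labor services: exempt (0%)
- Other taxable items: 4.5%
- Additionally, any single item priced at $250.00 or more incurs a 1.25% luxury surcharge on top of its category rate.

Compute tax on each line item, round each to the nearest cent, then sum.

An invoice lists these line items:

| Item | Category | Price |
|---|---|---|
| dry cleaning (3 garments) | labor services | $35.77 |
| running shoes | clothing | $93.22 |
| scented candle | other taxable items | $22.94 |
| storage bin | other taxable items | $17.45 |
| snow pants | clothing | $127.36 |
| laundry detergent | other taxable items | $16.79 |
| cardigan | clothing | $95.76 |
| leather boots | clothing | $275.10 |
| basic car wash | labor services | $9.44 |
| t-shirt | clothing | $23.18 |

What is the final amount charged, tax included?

Dry cleaning (3 garments) $35.77: labor services → 0% → $0.00
Running shoes $93.22: clothing → 8.5% → $7.92
Scented candle $22.94: other taxable items → 4.5% → $1.03
Storage bin $17.45: other taxable items → 4.5% → $0.79
Snow pants $127.36: clothing → 8.5% → $10.83
Laundry detergent $16.79: other taxable items → 4.5% → $0.76
Cardigan $95.76: clothing → 8.5% → $8.14
Leather boots $275.10: clothing → 8.5% + 1.25% surcharge = 9.75% → $26.82
Basic car wash $9.44: labor services → 0% → $0.00
T-shirt $23.18: clothing → 8.5% → $1.97
Subtotal = $717.01; tax = $58.26; total due = $775.27

$775.27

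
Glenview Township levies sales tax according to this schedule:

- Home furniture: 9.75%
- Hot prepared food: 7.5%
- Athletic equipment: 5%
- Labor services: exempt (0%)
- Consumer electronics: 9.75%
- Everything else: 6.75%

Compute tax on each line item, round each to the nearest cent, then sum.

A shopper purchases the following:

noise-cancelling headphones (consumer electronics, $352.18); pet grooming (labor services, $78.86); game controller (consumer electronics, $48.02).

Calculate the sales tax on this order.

$39.02

Noise-cancelling headphones $352.18: consumer electronics → 9.75% → $34.34
Pet grooming $78.86: labor services → 0% → $0.00
Game controller $48.02: consumer electronics → 9.75% → $4.68
Total tax = $34.34 + $4.68 = $39.02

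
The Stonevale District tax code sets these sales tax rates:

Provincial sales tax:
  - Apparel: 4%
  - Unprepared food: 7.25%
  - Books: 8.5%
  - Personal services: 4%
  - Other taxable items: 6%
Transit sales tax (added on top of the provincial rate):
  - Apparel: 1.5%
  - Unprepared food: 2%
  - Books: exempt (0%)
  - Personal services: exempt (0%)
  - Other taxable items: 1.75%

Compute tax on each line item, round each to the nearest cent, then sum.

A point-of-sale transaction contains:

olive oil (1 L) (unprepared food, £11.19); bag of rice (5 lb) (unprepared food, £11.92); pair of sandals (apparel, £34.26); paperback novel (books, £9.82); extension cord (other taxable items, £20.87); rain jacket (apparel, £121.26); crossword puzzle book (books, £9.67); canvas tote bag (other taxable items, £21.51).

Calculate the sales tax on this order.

Olive oil (1 L) £11.19: unprepared food → 7.25% + 2% transit = 9.25% → £1.04
Bag of rice (5 lb) £11.92: unprepared food → 7.25% + 2% transit = 9.25% → £1.10
Pair of sandals £34.26: apparel → 4% + 1.5% transit = 5.5% → £1.88
Paperback novel £9.82: books → 8.5% + 0% transit = 8.5% → £0.83
Extension cord £20.87: other taxable items → 6% + 1.75% transit = 7.75% → £1.62
Rain jacket £121.26: apparel → 4% + 1.5% transit = 5.5% → £6.67
Crossword puzzle book £9.67: books → 8.5% + 0% transit = 8.5% → £0.82
Canvas tote bag £21.51: other taxable items → 6% + 1.75% transit = 7.75% → £1.67
Total tax = £1.04 + £1.10 + £1.88 + £0.83 + £1.62 + £6.67 + £0.82 + £1.67 = £15.63

£15.63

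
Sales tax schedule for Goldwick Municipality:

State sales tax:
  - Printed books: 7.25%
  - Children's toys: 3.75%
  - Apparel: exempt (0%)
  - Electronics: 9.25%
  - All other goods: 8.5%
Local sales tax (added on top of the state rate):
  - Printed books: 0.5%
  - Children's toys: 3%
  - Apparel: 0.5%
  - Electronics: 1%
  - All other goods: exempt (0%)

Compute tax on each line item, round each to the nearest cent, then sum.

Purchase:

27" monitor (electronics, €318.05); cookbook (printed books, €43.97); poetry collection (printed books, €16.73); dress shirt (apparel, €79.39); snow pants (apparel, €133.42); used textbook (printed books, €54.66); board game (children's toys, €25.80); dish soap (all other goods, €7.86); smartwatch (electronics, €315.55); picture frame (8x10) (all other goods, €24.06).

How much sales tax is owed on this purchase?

27" monitor €318.05: electronics → 9.25% + 1% local = 10.25% → €32.60
Cookbook €43.97: printed books → 7.25% + 0.5% local = 7.75% → €3.41
Poetry collection €16.73: printed books → 7.25% + 0.5% local = 7.75% → €1.30
Dress shirt €79.39: apparel → 0% + 0.5% local = 0.5% → €0.40
Snow pants €133.42: apparel → 0% + 0.5% local = 0.5% → €0.67
Used textbook €54.66: printed books → 7.25% + 0.5% local = 7.75% → €4.24
Board game €25.80: children's toys → 3.75% + 3% local = 6.75% → €1.74
Dish soap €7.86: all other goods → 8.5% + 0% local = 8.5% → €0.67
Smartwatch €315.55: electronics → 9.25% + 1% local = 10.25% → €32.34
Picture frame (8x10) €24.06: all other goods → 8.5% + 0% local = 8.5% → €2.05
Total tax = €32.60 + €3.41 + €1.30 + €0.40 + €0.67 + €4.24 + €1.74 + €0.67 + €32.34 + €2.05 = €79.42

€79.42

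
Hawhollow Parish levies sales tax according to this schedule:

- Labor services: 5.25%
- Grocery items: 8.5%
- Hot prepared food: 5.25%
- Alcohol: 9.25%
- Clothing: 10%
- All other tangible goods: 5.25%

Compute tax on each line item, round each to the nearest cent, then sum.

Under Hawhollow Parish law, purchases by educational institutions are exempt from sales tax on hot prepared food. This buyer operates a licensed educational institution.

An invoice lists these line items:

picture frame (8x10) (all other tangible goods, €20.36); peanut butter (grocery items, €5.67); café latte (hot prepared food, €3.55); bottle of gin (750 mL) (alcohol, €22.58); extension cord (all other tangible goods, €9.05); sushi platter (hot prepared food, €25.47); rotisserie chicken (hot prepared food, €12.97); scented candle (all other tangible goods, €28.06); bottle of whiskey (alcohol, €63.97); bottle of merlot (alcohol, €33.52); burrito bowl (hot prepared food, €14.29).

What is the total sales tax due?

€14.61

Picture frame (8x10) €20.36: all other tangible goods → 5.25% → €1.07
Peanut butter €5.67: grocery items → 8.5% → €0.48
Café latte €3.55: hot prepared food, buyer-exempt → 0% → €0.00
Bottle of gin (750 mL) €22.58: alcohol → 9.25% → €2.09
Extension cord €9.05: all other tangible goods → 5.25% → €0.48
Sushi platter €25.47: hot prepared food, buyer-exempt → 0% → €0.00
Rotisserie chicken €12.97: hot prepared food, buyer-exempt → 0% → €0.00
Scented candle €28.06: all other tangible goods → 5.25% → €1.47
Bottle of whiskey €63.97: alcohol → 9.25% → €5.92
Bottle of merlot €33.52: alcohol → 9.25% → €3.10
Burrito bowl €14.29: hot prepared food, buyer-exempt → 0% → €0.00
Total tax = €1.07 + €0.48 + €2.09 + €0.48 + €1.47 + €5.92 + €3.10 = €14.61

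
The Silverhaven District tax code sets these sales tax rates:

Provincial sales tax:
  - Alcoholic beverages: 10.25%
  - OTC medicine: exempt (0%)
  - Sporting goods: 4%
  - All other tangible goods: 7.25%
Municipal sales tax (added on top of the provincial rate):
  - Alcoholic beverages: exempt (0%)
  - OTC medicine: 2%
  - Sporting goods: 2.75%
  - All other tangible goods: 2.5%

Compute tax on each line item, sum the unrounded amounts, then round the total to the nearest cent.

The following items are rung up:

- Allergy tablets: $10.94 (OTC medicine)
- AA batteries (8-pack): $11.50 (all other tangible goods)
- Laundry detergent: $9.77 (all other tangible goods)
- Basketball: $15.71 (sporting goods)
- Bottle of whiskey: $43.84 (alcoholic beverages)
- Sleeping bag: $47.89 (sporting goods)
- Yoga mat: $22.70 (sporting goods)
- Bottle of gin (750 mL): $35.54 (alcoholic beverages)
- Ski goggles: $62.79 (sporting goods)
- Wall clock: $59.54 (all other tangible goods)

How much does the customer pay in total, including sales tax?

Allergy tablets $10.94: OTC medicine → 0% + 2% municipal = 2% → $0.2188
AA batteries (8-pack) $11.50: all other tangible goods → 7.25% + 2.5% municipal = 9.75% → $1.12125
Laundry detergent $9.77: all other tangible goods → 7.25% + 2.5% municipal = 9.75% → $0.952575
Basketball $15.71: sporting goods → 4% + 2.75% municipal = 6.75% → $1.060425
Bottle of whiskey $43.84: alcoholic beverages → 10.25% + 0% municipal = 10.25% → $4.4936
Sleeping bag $47.89: sporting goods → 4% + 2.75% municipal = 6.75% → $3.232575
Yoga mat $22.70: sporting goods → 4% + 2.75% municipal = 6.75% → $1.53225
Bottle of gin (750 mL) $35.54: alcoholic beverages → 10.25% + 0% municipal = 10.25% → $3.64285
Ski goggles $62.79: sporting goods → 4% + 2.75% municipal = 6.75% → $4.238325
Wall clock $59.54: all other tangible goods → 7.25% + 2.5% municipal = 9.75% → $5.80515
Subtotal = $320.22; unrounded tax = $26.2978 → $26.30; total due = $346.52

$346.52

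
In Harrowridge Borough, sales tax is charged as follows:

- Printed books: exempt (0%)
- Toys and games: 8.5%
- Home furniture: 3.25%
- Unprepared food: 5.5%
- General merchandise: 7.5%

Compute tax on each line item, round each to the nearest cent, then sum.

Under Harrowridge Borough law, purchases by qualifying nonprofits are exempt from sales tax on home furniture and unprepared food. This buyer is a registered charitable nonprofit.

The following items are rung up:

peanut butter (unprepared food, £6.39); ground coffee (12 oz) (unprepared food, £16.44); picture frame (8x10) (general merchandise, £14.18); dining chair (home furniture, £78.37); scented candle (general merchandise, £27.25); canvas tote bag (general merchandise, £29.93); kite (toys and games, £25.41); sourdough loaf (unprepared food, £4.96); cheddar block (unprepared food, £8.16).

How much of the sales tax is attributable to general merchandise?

£5.34

Picture frame (8x10) £14.18: general merchandise → 7.5% → £1.06
Scented candle £27.25: general merchandise → 7.5% → £2.04
Canvas tote bag £29.93: general merchandise → 7.5% → £2.24
Tax on general merchandise = £1.06 + £2.04 + £2.24 = £5.34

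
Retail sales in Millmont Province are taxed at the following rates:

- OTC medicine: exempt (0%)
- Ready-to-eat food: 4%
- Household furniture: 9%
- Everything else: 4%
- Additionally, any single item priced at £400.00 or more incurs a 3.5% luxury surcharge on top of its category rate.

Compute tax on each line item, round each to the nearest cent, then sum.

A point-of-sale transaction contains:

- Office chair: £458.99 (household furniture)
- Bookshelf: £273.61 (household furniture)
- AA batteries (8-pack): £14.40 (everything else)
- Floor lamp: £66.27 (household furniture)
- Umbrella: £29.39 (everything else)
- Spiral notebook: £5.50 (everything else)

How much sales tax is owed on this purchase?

£89.93

Office chair £458.99: household furniture → 9% + 3.5% surcharge = 12.5% → £57.37
Bookshelf £273.61: household furniture → 9% → £24.62
AA batteries (8-pack) £14.40: everything else → 4% → £0.58
Floor lamp £66.27: household furniture → 9% → £5.96
Umbrella £29.39: everything else → 4% → £1.18
Spiral notebook £5.50: everything else → 4% → £0.22
Total tax = £57.37 + £24.62 + £0.58 + £5.96 + £1.18 + £0.22 = £89.93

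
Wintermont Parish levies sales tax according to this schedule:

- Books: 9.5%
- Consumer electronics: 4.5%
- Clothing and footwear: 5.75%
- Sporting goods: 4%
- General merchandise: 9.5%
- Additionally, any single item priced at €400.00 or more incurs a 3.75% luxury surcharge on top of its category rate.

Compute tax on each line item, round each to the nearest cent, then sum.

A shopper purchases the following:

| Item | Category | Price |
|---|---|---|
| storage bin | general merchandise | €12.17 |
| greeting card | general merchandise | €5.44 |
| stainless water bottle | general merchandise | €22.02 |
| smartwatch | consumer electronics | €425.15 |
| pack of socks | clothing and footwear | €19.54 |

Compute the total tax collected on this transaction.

Storage bin €12.17: general merchandise → 9.5% → €1.16
Greeting card €5.44: general merchandise → 9.5% → €0.52
Stainless water bottle €22.02: general merchandise → 9.5% → €2.09
Smartwatch €425.15: consumer electronics → 4.5% + 3.75% surcharge = 8.25% → €35.07
Pack of socks €19.54: clothing and footwear → 5.75% → €1.12
Total tax = €1.16 + €0.52 + €2.09 + €35.07 + €1.12 = €39.96

€39.96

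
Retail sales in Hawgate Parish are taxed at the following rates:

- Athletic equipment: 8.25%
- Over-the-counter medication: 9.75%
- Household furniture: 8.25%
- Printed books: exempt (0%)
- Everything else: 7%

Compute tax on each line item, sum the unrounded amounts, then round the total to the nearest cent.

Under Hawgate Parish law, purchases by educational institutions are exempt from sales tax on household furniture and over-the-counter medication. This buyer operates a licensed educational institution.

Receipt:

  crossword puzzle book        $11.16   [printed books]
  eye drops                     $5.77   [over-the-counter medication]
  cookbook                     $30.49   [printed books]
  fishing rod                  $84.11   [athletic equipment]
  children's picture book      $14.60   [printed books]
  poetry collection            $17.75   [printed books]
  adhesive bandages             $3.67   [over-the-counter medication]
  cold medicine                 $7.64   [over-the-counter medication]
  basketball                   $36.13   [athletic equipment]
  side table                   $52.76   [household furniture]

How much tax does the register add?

$9.92

Crossword puzzle book $11.16: printed books → 0% → $0.00
Eye drops $5.77: over-the-counter medication, buyer-exempt → 0% → $0.00
Cookbook $30.49: printed books → 0% → $0.00
Fishing rod $84.11: athletic equipment → 8.25% → $6.939075
Children's picture book $14.60: printed books → 0% → $0.00
Poetry collection $17.75: printed books → 0% → $0.00
Adhesive bandages $3.67: over-the-counter medication, buyer-exempt → 0% → $0.00
Cold medicine $7.64: over-the-counter medication, buyer-exempt → 0% → $0.00
Basketball $36.13: athletic equipment → 8.25% → $2.980725
Side table $52.76: household furniture, buyer-exempt → 0% → $0.00
Unrounded tax sum = $9.9198 → $9.92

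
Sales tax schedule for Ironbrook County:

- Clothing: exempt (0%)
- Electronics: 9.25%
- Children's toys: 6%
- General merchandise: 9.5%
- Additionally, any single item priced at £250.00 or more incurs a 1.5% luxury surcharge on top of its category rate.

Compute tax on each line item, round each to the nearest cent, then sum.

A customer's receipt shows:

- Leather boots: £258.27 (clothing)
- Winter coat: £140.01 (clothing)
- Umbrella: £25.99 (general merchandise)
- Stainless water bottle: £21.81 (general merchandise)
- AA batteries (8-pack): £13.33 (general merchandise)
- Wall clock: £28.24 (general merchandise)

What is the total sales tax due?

£12.36

Leather boots £258.27: clothing → 0% + 1.5% surcharge = 1.5% → £3.87
Winter coat £140.01: clothing → 0% → £0.00
Umbrella £25.99: general merchandise → 9.5% → £2.47
Stainless water bottle £21.81: general merchandise → 9.5% → £2.07
AA batteries (8-pack) £13.33: general merchandise → 9.5% → £1.27
Wall clock £28.24: general merchandise → 9.5% → £2.68
Total tax = £3.87 + £2.47 + £2.07 + £1.27 + £2.68 = £12.36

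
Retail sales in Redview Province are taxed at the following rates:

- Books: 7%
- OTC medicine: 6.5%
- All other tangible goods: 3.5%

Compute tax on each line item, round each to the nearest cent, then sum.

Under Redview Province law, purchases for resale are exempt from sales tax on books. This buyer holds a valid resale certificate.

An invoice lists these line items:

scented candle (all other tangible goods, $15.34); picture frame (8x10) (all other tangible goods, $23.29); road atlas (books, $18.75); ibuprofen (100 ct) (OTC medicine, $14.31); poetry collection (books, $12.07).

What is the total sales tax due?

$2.29

Scented candle $15.34: all other tangible goods → 3.5% → $0.54
Picture frame (8x10) $23.29: all other tangible goods → 3.5% → $0.82
Road atlas $18.75: books, buyer-exempt → 0% → $0.00
Ibuprofen (100 ct) $14.31: OTC medicine → 6.5% → $0.93
Poetry collection $12.07: books, buyer-exempt → 0% → $0.00
Total tax = $0.54 + $0.82 + $0.93 = $2.29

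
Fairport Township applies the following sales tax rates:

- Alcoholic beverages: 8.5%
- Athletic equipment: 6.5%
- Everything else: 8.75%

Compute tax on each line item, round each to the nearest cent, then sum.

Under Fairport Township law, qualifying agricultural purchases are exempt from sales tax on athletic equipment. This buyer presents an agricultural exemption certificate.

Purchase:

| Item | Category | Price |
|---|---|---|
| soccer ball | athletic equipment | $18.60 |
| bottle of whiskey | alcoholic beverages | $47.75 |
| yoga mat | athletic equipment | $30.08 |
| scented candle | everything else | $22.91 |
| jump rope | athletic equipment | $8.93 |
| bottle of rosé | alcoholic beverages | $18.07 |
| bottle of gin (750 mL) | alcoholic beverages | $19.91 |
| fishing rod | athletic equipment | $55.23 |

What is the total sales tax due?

Soccer ball $18.60: athletic equipment, buyer-exempt → 0% → $0.00
Bottle of whiskey $47.75: alcoholic beverages → 8.5% → $4.06
Yoga mat $30.08: athletic equipment, buyer-exempt → 0% → $0.00
Scented candle $22.91: everything else → 8.75% → $2.00
Jump rope $8.93: athletic equipment, buyer-exempt → 0% → $0.00
Bottle of rosé $18.07: alcoholic beverages → 8.5% → $1.54
Bottle of gin (750 mL) $19.91: alcoholic beverages → 8.5% → $1.69
Fishing rod $55.23: athletic equipment, buyer-exempt → 0% → $0.00
Total tax = $4.06 + $2.00 + $1.54 + $1.69 = $9.29

$9.29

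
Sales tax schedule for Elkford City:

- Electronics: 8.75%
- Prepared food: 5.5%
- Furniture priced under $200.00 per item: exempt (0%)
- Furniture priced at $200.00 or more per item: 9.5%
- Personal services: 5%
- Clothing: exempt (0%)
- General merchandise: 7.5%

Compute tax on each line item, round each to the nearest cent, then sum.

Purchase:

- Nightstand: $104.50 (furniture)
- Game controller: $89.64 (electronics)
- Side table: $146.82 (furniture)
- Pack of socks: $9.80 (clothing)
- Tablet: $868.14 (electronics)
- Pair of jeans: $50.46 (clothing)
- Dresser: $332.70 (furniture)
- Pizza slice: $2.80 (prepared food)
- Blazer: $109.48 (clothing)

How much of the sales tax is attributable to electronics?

$83.80

Game controller $89.64: electronics → 8.75% → $7.84
Tablet $868.14: electronics → 8.75% → $75.96
Tax on electronics = $7.84 + $75.96 = $83.80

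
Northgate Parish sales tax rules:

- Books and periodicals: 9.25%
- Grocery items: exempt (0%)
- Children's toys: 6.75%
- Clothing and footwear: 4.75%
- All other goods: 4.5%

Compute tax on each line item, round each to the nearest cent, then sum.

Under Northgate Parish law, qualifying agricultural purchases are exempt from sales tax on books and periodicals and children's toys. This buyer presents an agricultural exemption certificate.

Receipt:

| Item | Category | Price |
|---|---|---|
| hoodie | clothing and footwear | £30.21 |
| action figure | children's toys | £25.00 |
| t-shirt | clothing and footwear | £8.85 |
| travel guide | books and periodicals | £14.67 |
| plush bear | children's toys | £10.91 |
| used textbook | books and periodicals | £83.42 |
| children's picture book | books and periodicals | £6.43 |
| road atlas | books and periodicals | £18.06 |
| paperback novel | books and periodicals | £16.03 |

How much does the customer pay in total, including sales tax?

Hoodie £30.21: clothing and footwear → 4.75% → £1.43
Action figure £25.00: children's toys, buyer-exempt → 0% → £0.00
T-shirt £8.85: clothing and footwear → 4.75% → £0.42
Travel guide £14.67: books and periodicals, buyer-exempt → 0% → £0.00
Plush bear £10.91: children's toys, buyer-exempt → 0% → £0.00
Used textbook £83.42: books and periodicals, buyer-exempt → 0% → £0.00
Children's picture book £6.43: books and periodicals, buyer-exempt → 0% → £0.00
Road atlas £18.06: books and periodicals, buyer-exempt → 0% → £0.00
Paperback novel £16.03: books and periodicals, buyer-exempt → 0% → £0.00
Subtotal = £213.58; tax = £1.85; total due = £215.43

£215.43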